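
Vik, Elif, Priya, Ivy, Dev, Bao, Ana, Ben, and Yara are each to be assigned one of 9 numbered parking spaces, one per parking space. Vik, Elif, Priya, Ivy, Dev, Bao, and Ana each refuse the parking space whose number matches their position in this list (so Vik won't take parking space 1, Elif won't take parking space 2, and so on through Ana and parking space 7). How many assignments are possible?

Let Aᵢ (for 1 ≤ i ≤ 7) be the placements that put person i in their forbidden parking space. Any j of these fix j positions, leaving (9−j)! ways to fill the rest, and there are C(7,j) ways to pick which j.
By inclusion–exclusion, the number of valid placements is Σ_{j=0}^{7} (−1)^j C(7,j)·(9−j)!.
Computing: 362880 − 282240 + 105840 − 25200 + 4200 − 504 + 42 − 2 = 165016.

165016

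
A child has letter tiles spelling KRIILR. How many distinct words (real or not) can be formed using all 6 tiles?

180

Letter multiplicities in KRIILR: I×2, K×1, L×1, R×2.
Dividing 6! = 720 by 2!·2! = 4 for the repeated letters gives 180.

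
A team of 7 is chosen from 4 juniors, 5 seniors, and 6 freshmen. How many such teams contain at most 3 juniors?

Split by how many juniors are chosen (0 through 3).
Sum: C(4,0)·C(11,7) + C(4,1)·C(11,6) + C(4,2)·C(11,5) + C(4,3)·C(11,4) = 330 + 1848 + 2772 + 1320 = 6270.

6270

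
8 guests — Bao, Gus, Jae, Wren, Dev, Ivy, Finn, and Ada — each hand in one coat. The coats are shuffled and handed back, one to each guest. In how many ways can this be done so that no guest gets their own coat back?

14833

Count assignments avoiding every fixed point. For any j of the 8 guests fixed to their own coat, the other 8−j can be arranged in (8−j)! ways.
By inclusion–exclusion this is Σ_{j=0}^{8} (−1)^j C(8,j)·(8−j)!.
Computing: 40320 − 40320 + 20160 − 6720 + 1680 − 336 + 56 − 8 + 1 = 14833.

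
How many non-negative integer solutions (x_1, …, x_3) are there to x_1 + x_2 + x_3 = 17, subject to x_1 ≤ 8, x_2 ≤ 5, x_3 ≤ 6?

Without the upper bounds there are C(19,2) = 171 ways to split 17 among 3 variables.
Subtract solutions that violate a single cap (substitute x_i' = x_i − (cap_i+1)): x_1 ≥ 9 gives C(10,2) = 45; x_2 ≥ 6 gives C(13,2) = 78; x_3 ≥ 7 gives C(12,2) = 66. Together 189.
Add back pairs where two caps are both exceeded: 6 + 3 + 15 = 24.
By inclusion–exclusion the count is 171 − 189 + 24 = 6.

6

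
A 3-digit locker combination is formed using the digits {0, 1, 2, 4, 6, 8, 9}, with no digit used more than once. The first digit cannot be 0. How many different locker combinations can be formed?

The first digit has 7−1 = 6 choices (anything except 0).
The remaining 2 digits are filled from the other 6 symbols without repetition: 6 × 5 = 30.
Total: 6 × 30 = 180.

180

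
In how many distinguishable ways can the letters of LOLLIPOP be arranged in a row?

LOLLIPOP has 8 letters with L appearing 3 times, O appearing twice, and P appearing twice.
The number of distinct arrangements is 8!/(3!·2!·2!) = 40320/24 = 1680.

1680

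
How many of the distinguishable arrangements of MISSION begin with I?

360

With the first slot taken by I, it remains to arrange the other 6 letters (MSSION).
Those 6 letters have S appearing twice, giving (6)!/(2!) = 360.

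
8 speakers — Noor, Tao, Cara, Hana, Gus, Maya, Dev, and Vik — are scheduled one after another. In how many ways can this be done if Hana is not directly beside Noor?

30240

There are 8! = 40320 arrangements in all. If Hana and Noor are adjacent, merging them into one block gives 2·(7)! = 10080 arrangements.
So 40320 − 10080 = 30240 arrangements keep them apart.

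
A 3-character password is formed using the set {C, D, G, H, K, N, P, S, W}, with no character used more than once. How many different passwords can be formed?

With no repetition, fill the 3 characters in order: 9 choices, then 8, down to 7.
That product is 9 × 8 × 7 = 504.

504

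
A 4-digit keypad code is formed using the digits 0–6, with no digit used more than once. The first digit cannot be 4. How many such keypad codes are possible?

The first digit has 7−1 = 6 choices (anything except 4).
The remaining 3 digits are filled from the other 6 symbols without repetition: 6 × 5 × 4 = 120.
Total: 6 × 120 = 720.

720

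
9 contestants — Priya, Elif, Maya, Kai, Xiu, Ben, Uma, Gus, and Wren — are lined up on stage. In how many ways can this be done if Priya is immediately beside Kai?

Glue Priya and Kai into one block (2 internal orders), leaving 8 units to arrange in a row.
So the count is 2·(8)! = 80640.

80640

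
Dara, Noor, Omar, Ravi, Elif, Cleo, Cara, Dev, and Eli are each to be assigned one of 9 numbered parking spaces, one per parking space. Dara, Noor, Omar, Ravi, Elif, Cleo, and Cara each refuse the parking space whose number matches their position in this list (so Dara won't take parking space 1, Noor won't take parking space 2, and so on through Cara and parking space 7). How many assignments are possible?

Let Aᵢ (for 1 ≤ i ≤ 7) be the placements that put person i in their forbidden parking space. Any j of these fix j positions, leaving (9−j)! ways to fill the rest, and there are C(7,j) ways to pick which j.
By inclusion–exclusion, the number of valid placements is Σ_{j=0}^{7} (−1)^j C(7,j)·(9−j)!.
Computing: 362880 − 282240 + 105840 − 25200 + 4200 − 504 + 42 − 2 = 165016.

165016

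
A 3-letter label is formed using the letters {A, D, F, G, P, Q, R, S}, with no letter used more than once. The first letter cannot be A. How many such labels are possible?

The first letter has 8−1 = 7 choices (anything except A).
The remaining 2 letters are filled from the other 7 symbols without repetition: 7 × 6 = 42.
Total: 7 × 42 = 294.

294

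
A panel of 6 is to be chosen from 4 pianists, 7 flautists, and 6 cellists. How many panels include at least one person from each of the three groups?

9996

Total 6-person selections from all 17: C(17,6) = 12376.
Subtract selections that omit an entire group: no pianists → C(13,6) = 1716; no flautists → C(10,6) = 210; no cellists → C(11,6) = 462.
Add back selections omitting two groups (i.e. drawn from a single group): C(4,6) + C(7,6) + C(6,6) = 8.
By inclusion–exclusion: 12376 − 2388 + 8 = 9996.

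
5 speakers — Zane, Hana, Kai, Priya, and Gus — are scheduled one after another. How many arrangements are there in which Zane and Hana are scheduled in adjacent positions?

48

Treat {Zane, Hana} as a single unit. There are 4 units to order, and the pair itself can be ordered 2 ways.
So the count is 2·(4)! = 48.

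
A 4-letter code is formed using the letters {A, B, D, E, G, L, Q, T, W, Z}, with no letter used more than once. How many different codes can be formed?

5040

With no repetition, fill the 4 letters in order: 10 choices, then 9, down to 7.
That product is 10 × 9 × 8 × 7 = 5040.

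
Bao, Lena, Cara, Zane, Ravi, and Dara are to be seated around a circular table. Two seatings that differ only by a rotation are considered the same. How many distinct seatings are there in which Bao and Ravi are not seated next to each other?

Without the restriction there are (5)! = 120 seatings.
Those with Bao next to Ravi: fuse the pair into one unit and seat 5 units around a circle — 2·(4)! = 48.
Subtracting, 120 − 48 = 72.

72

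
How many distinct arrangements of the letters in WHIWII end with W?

With the last slot taken by W, it remains to arrange the other 5 letters (HIWII).
Those 5 letters have I appearing 3 times, giving (5)!/(3!) = 20.

20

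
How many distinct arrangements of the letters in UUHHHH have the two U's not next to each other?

There are 6!/(4!·2!) = 15 arrangements of UUHHHH in total.
If the two U's are adjacent, glue them into one block, leaving 5 items to arrange: (5)!/(4!) = 5 ways.
Subtracting, 15 − 5 = 10 arrangements keep the U's apart.

10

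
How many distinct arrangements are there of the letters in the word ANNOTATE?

5040

The 8 letters of ANNOTATE have repeats: A appearing twice, N appearing twice, and T appearing twice.
Dividing 8! = 40320 by 2!·2!·2! = 8 for the repeated letters gives 5040.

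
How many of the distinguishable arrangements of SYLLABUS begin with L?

2520

Fix L in the first position and arrange the remaining 7 letters.
Those 7 letters have S appearing twice, giving (7)!/(2!) = 2520.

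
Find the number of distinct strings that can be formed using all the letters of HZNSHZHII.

The 9 letters of HZNSHZHII have repeats: H appearing 3 times, I appearing twice, and Z appearing twice.
Dividing 9! = 362880 by 3!·2!·2! = 24 for the repeated letters gives 15120.

15120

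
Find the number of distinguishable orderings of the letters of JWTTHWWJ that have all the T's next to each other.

420

Treat the 2 copies of T as a single block. The multiset to arrange is then {TT, H, J, J, W, W, W}, 7 items in all.
That gives (7)!/(3!·2!) = 420 arrangements.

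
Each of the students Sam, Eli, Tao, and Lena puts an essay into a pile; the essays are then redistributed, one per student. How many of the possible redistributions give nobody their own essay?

This is the derangement count D_4: permutations of 4 items with no fixed point.
By inclusion–exclusion this is Σ_{j=0}^{4} (−1)^j C(4,j)·(4−j)!.
Computing: 24 − 24 + 12 − 4 + 1 = 9.

9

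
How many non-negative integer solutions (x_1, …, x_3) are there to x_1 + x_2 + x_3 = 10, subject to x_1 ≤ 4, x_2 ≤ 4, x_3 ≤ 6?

By stars and bars, unrestricted non-negative solutions to x_1+…+x_3 = 10 number C(10+2,2) = 66.
Subtract solutions that violate a single cap (substitute x_i' = x_i − (cap_i+1)): x_1 ≥ 5 gives C(7,2) = 21; x_2 ≥ 5 gives C(7,2) = 21; x_3 ≥ 7 gives C(5,2) = 10. Together 52.
Add back pairs where two caps are both exceeded: 1 + 0 + 0 = 1.
By inclusion–exclusion the count is 66 − 52 + 1 = 15.

15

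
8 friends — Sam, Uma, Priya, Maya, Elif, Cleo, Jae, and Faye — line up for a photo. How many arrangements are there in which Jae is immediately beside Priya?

Place the 6 others and the Jae-Priya pair as 7 objects in a line; the pair has 2 internal arrangements.
That gives 2 × 7! = 2 × 5040 = 10080.

10080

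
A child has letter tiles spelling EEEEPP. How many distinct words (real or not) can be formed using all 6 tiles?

15

Letter multiplicities in EEEEPP: E×4, P×2.
The number of distinct arrangements is 6!/(4!·2!) = 720/48 = 15.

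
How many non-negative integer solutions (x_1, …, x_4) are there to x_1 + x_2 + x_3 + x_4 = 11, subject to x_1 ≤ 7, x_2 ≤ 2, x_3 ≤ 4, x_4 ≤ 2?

Ignoring the caps, the number of non-negative solutions to x_1+…+x_4 = 11 is C(14,3) = 364.
Subtract solutions that violate a single cap (substitute x_i' = x_i − (cap_i+1)): x_1 ≥ 8 gives C(6,3) = 20; x_2 ≥ 3 gives C(11,3) = 165; x_3 ≥ 5 gives C(9,3) = 84; x_4 ≥ 3 gives C(11,3) = 165. Together 434.
Add back pairs where two caps are both exceeded: 1 + 0 + 1 + 20 + 56 + 20 = 98.
Subtract triples: 0 + 0 + 0 + 1 = 1.
By inclusion–exclusion the count is 364 − 434 + 98 − 1 = 27.

27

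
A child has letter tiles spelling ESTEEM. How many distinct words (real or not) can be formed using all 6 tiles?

120

Letter multiplicities in ESTEEM: E×3, M×1, S×1, T×1.
So there are 6! / (3!) = 120 distinguishable arrangements.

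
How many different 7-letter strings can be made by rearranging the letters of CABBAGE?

CABBAGE has 7 letters with A appearing twice and B appearing twice.
The number of distinct arrangements is 7!/(2!·2!) = 5040/4 = 1260.

1260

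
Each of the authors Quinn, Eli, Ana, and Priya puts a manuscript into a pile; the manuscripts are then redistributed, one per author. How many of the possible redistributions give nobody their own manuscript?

9

This is the derangement count D_4: permutations of 4 items with no fixed point.
By inclusion–exclusion this is Σ_{j=0}^{4} (−1)^j C(4,j)·(4−j)!.
Computing: 24 − 24 + 12 − 4 + 1 = 9.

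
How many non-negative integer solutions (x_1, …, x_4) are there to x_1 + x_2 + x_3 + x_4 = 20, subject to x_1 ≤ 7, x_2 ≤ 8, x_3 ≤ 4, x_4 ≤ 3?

10

Ignoring the caps, the number of non-negative solutions to x_1+…+x_4 = 20 is C(23,3) = 1771.
Subtract solutions that violate a single cap (substitute x_i' = x_i − (cap_i+1)): x_1 ≥ 8 gives C(15,3) = 455; x_2 ≥ 9 gives C(14,3) = 364; x_3 ≥ 5 gives C(18,3) = 816; x_4 ≥ 4 gives C(19,3) = 969. Together 2604.
Add back pairs where two caps are both exceeded: 20 + 120 + 165 + 84 + 120 + 364 = 873.
Subtract triples: 0 + 0 + 20 + 10 = 30.
By inclusion–exclusion the count is 1771 − 2604 + 873 − 30 = 10.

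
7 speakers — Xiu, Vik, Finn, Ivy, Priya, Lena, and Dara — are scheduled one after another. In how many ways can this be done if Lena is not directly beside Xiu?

There are 7! = 5040 arrangements in all. If Lena and Xiu are adjacent, merging them into one block gives 2·(6)! = 1440 arrangements.
So 5040 − 1440 = 3600 arrangements keep them apart.

3600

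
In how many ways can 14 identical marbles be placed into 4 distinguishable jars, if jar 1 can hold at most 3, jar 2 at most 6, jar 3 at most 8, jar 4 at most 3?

64

Ignoring the caps, the number of non-negative solutions to x_1+…+x_4 = 14 is C(17,3) = 680.
Subtract solutions that violate a single cap (substitute x_i' = x_i − (cap_i+1)): x_1 ≥ 4 gives C(13,3) = 286; x_2 ≥ 7 gives C(10,3) = 120; x_3 ≥ 9 gives C(8,3) = 56; x_4 ≥ 4 gives C(13,3) = 286. Together 748.
Add back pairs where two caps are both exceeded: 20 + 4 + 84 + 0 + 20 + 4 = 132.
By inclusion–exclusion the count is 680 − 748 + 132 = 64.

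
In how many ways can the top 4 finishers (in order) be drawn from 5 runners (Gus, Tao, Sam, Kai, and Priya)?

This is an ordered selection of 4 from 5: P(5,4).
That gives 5 × 4 × 3 × 2 = 120.

120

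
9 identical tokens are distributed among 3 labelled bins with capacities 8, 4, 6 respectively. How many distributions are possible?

Without the upper bounds there are C(11,2) = 55 ways to split 9 among 3 bins.
Subtract solutions that violate a single cap (substitute x_i' = x_i − (cap_i+1)): x_1 ≥ 9 gives C(2,2) = 1; x_2 ≥ 5 gives C(6,2) = 15; x_3 ≥ 7 gives C(4,2) = 6. Together 22.
No two caps can be exceeded simultaneously, so the pair terms are all 0.
By inclusion–exclusion the count is 55 − 22 + 0 = 33.

33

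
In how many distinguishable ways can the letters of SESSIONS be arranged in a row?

1680

Letter multiplicities in SESSIONS: E×1, I×1, N×1, O×1, S×4.
The number of distinct arrangements is 8!/(4!) = 40320/24 = 1680.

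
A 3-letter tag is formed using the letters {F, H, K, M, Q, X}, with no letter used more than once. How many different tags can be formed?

120

This is a permutation of 3 out of 6: P(6,3) = 6!/3!.
6 × 5 × 4 = 120.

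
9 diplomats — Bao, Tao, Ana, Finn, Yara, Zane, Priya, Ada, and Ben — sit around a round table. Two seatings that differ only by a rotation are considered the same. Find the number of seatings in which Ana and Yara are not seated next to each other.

30240

Without the restriction there are (8)! = 40320 seatings.
Those with Ana next to Yara: fuse the pair into one unit and seat 8 units around a circle — 2·(7)! = 10080.
Subtracting, 40320 − 10080 = 30240.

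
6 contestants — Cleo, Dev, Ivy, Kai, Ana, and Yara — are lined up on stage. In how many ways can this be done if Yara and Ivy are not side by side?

480

There are 6! = 720 arrangements in all. If Yara and Ivy are adjacent, merging them into one block gives 2·(5)! = 240 arrangements.
So 720 − 240 = 480 arrangements keep them apart.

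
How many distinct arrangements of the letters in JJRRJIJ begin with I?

15

With the first slot taken by I, it remains to arrange the other 6 letters (JJRRJJ).
Those 6 letters have J appearing 4 times and R appearing twice, giving (6)!/(4!·2!) = 15.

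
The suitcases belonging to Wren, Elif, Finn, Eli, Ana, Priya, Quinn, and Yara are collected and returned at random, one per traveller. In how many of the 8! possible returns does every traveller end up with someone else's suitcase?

14833

Count assignments avoiding every fixed point. For any j of the 8 travellers fixed to their own suitcase, the other 8−j can be arranged in (8−j)! ways.
By inclusion–exclusion this is Σ_{j=0}^{8} (−1)^j C(8,j)·(8−j)!.
Computing: 40320 − 40320 + 20160 − 6720 + 1680 − 336 + 56 − 8 + 1 = 14833.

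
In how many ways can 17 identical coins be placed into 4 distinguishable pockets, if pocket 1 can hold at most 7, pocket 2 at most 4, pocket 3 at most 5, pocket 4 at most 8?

By stars and bars, unrestricted non-negative solutions to x_1+…+x_4 = 17 number C(17+3,3) = 1140.
Subtract solutions that violate a single cap (substitute x_i' = x_i − (cap_i+1)): x_1 ≥ 8 gives C(12,3) = 220; x_2 ≥ 5 gives C(15,3) = 455; x_3 ≥ 6 gives C(14,3) = 364; x_4 ≥ 9 gives C(11,3) = 165. Together 1204.
Add back pairs where two caps are both exceeded: 35 + 20 + 1 + 84 + 20 + 10 = 170.
By inclusion–exclusion the count is 1140 − 1204 + 170 = 106.

106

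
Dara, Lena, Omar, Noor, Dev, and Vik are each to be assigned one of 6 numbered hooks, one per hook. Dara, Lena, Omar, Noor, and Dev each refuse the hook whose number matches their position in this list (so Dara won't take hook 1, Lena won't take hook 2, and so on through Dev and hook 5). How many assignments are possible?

Let Aᵢ (for 1 ≤ i ≤ 5) be the placements that put person i in their forbidden hook. Any j of these fix j positions, leaving (6−j)! ways to fill the rest, and there are C(5,j) ways to pick which j.
By inclusion–exclusion, the number of valid placements is Σ_{j=0}^{5} (−1)^j C(5,j)·(6−j)!.
Computing: 720 − 600 + 240 − 60 + 10 − 1 = 309.

309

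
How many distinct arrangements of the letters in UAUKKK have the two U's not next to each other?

40

Total arrangements of UAUKKK: 6!/(3!·2!) = 60.
Arrangements with the U's together: treat UU as one letter, giving (5)!/(3!) = 20.
Subtracting, 60 − 20 = 40 arrangements keep the U's apart.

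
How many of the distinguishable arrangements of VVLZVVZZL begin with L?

280

With the first slot taken by L, it remains to arrange the other 8 letters (VVZVVZZL).
Those 8 letters have V appearing 4 times and Z appearing 3 times, giving (8)!/(4!·3!) = 280.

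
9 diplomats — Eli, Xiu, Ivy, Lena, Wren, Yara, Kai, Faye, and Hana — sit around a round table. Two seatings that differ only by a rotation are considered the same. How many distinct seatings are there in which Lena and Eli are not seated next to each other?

All circular seatings of 9 people number (8)! = 40320.
Those with Lena next to Eli: fuse the pair into one unit and seat 8 units around a circle — 2·(7)! = 10080.
Subtracting, 40320 − 10080 = 30240.

30240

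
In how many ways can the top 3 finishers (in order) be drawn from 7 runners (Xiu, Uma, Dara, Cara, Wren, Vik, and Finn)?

210

There are 7 choices for 1st place, 6 for 2nd, and 5 for 3rd.
That gives 7 × 6 × 5 = 210.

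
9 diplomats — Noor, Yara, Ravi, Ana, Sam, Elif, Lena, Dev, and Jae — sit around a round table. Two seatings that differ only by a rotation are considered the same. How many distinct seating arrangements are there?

Fix one person's seat to break rotational symmetry; the remaining 8 people can be arranged in (8)! = 40320 ways.

40320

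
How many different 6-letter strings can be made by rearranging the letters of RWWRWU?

60

The 6 letters of RWWRWU have repeats: R appearing twice and W appearing 3 times.
So there are 6! / (3!·2!) = 60 distinguishable arrangements.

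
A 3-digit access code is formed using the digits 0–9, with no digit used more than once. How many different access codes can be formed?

Choose and order 3 of the 10 symbols: the first digit has 10 options, the next 9, then 8.
That product is 10 × 9 × 8 = 720.

720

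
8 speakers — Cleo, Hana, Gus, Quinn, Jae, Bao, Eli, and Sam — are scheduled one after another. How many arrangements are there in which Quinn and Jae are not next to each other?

30240

There are 8! = 40320 arrangements in all. If Quinn and Jae are adjacent, merging them into one block gives 2·(7)! = 10080 arrangements.
So 40320 − 10080 = 30240 arrangements keep them apart.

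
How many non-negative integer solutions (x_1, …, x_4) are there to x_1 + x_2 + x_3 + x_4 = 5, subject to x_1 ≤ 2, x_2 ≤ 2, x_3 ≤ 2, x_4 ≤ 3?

By stars and bars, unrestricted non-negative solutions to x_1+…+x_4 = 5 number C(5+3,3) = 56.
Subtract solutions that violate a single cap (substitute x_i' = x_i − (cap_i+1)): x_1 ≥ 3 gives C(5,3) = 10; x_2 ≥ 3 gives C(5,3) = 10; x_3 ≥ 3 gives C(5,3) = 10; x_4 ≥ 4 gives C(4,3) = 4. Together 34.
No two caps can be exceeded simultaneously, so the pair terms are all 0.
By inclusion–exclusion the count is 56 − 34 + 0 = 22.

22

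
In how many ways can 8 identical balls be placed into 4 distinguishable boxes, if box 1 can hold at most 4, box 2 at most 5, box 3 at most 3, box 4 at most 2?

49

Ignoring the caps, the number of non-negative solutions to x_1+…+x_4 = 8 is C(11,3) = 165.
Subtract solutions that violate a single cap (substitute x_i' = x_i − (cap_i+1)): x_1 ≥ 5 gives C(6,3) = 20; x_2 ≥ 6 gives C(5,3) = 10; x_3 ≥ 4 gives C(7,3) = 35; x_4 ≥ 3 gives C(8,3) = 56. Together 121.
Add back pairs where two caps are both exceeded: 0 + 0 + 1 + 0 + 0 + 4 = 5.
By inclusion–exclusion the count is 165 − 121 + 5 = 49.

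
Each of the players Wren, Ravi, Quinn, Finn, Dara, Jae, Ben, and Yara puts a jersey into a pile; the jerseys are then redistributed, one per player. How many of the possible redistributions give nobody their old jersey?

Count assignments avoiding every fixed point. For any j of the 8 players fixed to their old jersey, the other 8−j can be arranged in (8−j)! ways.
By inclusion–exclusion this is Σ_{j=0}^{8} (−1)^j C(8,j)·(8−j)!.
Computing: 40320 − 40320 + 20160 − 6720 + 1680 − 336 + 56 − 8 + 1 = 14833.

14833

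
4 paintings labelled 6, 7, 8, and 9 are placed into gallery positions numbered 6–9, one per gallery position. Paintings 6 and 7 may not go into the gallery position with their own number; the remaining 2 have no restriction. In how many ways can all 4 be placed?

14

Let Aᵢ (for i ∈ {6, 7}) be the placements that put painting i in its forbidden gallery position. Any j of these fix j positions, leaving (4−j)! ways to fill the rest, and there are C(2,j) ways to pick which j.
By inclusion–exclusion, the number of valid placements is Σ_{j=0}^{2} (−1)^j C(2,j)·(4−j)!.
Computing: 24 − 12 + 2 = 14.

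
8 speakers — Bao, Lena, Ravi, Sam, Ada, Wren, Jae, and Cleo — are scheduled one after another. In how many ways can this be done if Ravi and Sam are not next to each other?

There are 8! = 40320 arrangements in all. If Ravi and Sam are adjacent, merging them into one block gives 2·(7)! = 10080 arrangements.
Complementary counting: 40320 − 10080 = 30240.

30240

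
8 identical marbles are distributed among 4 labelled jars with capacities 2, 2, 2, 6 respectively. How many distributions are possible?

23

By stars and bars, unrestricted non-negative solutions to x_1+…+x_4 = 8 number C(8+3,3) = 165.
Subtract solutions that violate a single cap (substitute x_i' = x_i − (cap_i+1)): x_1 ≥ 3 gives C(8,3) = 56; x_2 ≥ 3 gives C(8,3) = 56; x_3 ≥ 3 gives C(8,3) = 56; x_4 ≥ 7 gives C(4,3) = 4. Together 172.
Add back pairs where two caps are both exceeded: 10 + 10 + 0 + 10 + 0 + 0 = 30.
By inclusion–exclusion the count is 165 − 172 + 30 = 23.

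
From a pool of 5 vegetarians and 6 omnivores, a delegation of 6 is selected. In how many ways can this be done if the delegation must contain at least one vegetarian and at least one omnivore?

461

With no constraint there are C(11,6) = 462 possible selections.
Selections missing a whole group: no vegetarians → C(6,6) = 1; no omnivores → C(5,6) = 0.
Both groups omitted at once is impossible, so 462 − 1 = 461.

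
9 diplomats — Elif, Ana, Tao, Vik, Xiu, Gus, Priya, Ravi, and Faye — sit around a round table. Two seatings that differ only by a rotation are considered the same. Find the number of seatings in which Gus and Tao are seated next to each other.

Treat {Gus, Tao} as one unit (2 internal orders) and seat the resulting 8 units around the table: (7)! circular arrangements.
So 2 × (7)! = 2 × 5040 = 10080.

10080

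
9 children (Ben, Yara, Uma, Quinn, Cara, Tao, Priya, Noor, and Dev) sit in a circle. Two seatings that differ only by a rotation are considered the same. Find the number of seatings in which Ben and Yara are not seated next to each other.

30240

All circular seatings of 9 people number (8)! = 40320.
Those with Ben next to Yara: fuse the pair into one unit and seat 8 units around a circle — 2·(7)! = 10080.
Subtracting, 40320 − 10080 = 30240.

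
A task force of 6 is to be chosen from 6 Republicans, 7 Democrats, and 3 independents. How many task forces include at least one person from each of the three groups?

Unrestricted: C(16,6) = 8008 ways to pick any 6 of the 16.
Subtract selections that omit an entire group: no Republicans → C(10,6) = 210; no Democrats → C(9,6) = 84; no independents → C(13,6) = 1716.
Add back selections omitting two groups (i.e. drawn from a single group): C(6,6) + C(7,6) + C(3,6) = 8.
By inclusion–exclusion: 8008 − 2010 + 8 = 6006.

6006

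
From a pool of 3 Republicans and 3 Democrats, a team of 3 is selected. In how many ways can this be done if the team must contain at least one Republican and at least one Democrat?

With no constraint there are C(6,3) = 20 possible selections.
Selections missing a whole group: no Republicans → C(3,3) = 1; no Democrats → C(3,3) = 1.
Both groups omitted at once is impossible, so 20 − 2 = 18.

18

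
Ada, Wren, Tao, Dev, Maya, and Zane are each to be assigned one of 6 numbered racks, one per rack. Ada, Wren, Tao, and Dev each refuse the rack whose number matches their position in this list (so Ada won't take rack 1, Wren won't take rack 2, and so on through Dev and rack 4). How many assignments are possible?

362

Let Aᵢ (for 1 ≤ i ≤ 4) be the placements that put person i in their forbidden rack. Any j of these fix j positions, leaving (6−j)! ways to fill the rest, and there are C(4,j) ways to pick which j.
By inclusion–exclusion, the number of valid placements is Σ_{j=0}^{4} (−1)^j C(4,j)·(6−j)!.
Computing: 720 − 480 + 144 − 24 + 2 = 362.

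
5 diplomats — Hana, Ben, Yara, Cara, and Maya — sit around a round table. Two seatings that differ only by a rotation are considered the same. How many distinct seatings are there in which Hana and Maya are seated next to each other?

Treat {Hana, Maya} as one unit (2 internal orders) and seat the resulting 4 units around the table: (3)! circular arrangements.
So 2 × (3)! = 2 × 6 = 12.

12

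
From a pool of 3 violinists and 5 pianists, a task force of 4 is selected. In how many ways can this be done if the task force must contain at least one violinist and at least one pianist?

With no constraint there are C(8,4) = 70 possible selections.
Selections missing a whole group: no violinists → C(5,4) = 5; no pianists → C(3,4) = 0.
Both groups omitted at once is impossible, so 70 − 5 = 65.

65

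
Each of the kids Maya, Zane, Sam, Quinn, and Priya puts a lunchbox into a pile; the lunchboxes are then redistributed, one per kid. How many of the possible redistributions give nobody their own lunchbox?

Count assignments avoiding every fixed point. For any j of the 5 kids fixed to their own lunchbox, the other 5−j can be arranged in (5−j)! ways.
By inclusion–exclusion this is Σ_{j=0}^{5} (−1)^j C(5,j)·(5−j)!.
Computing: 120 − 120 + 60 − 20 + 5 − 1 = 44.

44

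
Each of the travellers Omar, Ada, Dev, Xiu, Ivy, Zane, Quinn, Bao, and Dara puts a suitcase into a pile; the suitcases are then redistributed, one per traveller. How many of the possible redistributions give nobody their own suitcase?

133496

This is the derangement count D_9: permutations of 9 items with no fixed point.
By inclusion–exclusion this is Σ_{j=0}^{9} (−1)^j C(9,j)·(9−j)!.
Computing: 362880 − 362880 + 181440 − 60480 + 15120 − 3024 + 504 − 72 + 9 − 1 = 133496.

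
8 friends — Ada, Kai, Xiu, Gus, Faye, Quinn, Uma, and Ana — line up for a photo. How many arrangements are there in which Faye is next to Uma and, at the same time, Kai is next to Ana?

Treat {Faye,Uma} as one block (2 orders) and {Kai,Ana} as another (2 orders).
That leaves 6 units to arrange: 2 × 2 × 6! = 4 × 720 = 2880.

2880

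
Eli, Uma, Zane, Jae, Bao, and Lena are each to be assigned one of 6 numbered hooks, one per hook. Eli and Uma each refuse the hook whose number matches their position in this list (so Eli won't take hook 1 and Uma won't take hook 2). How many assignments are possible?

Let Aᵢ (for i ∈ {1, 2}) be the placements that put person i in their forbidden hook. Any j of these fix j positions, leaving (6−j)! ways to fill the rest, and there are C(2,j) ways to pick which j.
By inclusion–exclusion, the number of valid placements is Σ_{j=0}^{2} (−1)^j C(2,j)·(6−j)!.
Computing: 720 − 240 + 24 = 504.

504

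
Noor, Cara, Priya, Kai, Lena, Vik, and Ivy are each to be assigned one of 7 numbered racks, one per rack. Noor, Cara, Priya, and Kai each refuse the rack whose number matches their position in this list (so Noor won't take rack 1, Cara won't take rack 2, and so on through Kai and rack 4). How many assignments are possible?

2790

Let Aᵢ (for 1 ≤ i ≤ 4) be the placements that put person i in their forbidden rack. Any j of these fix j positions, leaving (7−j)! ways to fill the rest, and there are C(4,j) ways to pick which j.
By inclusion–exclusion, the number of valid placements is Σ_{j=0}^{4} (−1)^j C(4,j)·(7−j)!.
Computing: 5040 − 2880 + 720 − 96 + 6 = 2790.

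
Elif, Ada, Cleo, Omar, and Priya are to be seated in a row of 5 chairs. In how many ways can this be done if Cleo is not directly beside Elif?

There are 5! = 120 arrangements in all. If Cleo and Elif are adjacent, merging them into one block gives 2·(4)! = 48 arrangements.
So 120 − 48 = 72 arrangements keep them apart.

72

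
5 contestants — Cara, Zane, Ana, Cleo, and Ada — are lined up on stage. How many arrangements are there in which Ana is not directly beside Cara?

72

Of the 5! = 120 arrangements, those with Ana and Cara adjacent number 2 × 4! = 48 (treat the pair as a block with 2 internal orders).
Complementary counting: 120 − 48 = 72.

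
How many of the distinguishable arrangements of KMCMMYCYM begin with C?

840

Fix C in the first position and arrange the remaining 8 letters.
Those 8 letters have M appearing 4 times and Y appearing twice, giving (8)!/(4!·2!) = 840.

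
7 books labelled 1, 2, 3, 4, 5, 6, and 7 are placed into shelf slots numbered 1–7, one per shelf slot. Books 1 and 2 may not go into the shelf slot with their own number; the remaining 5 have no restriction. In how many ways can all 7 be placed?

3720

Let Aᵢ (for i ∈ {1, 2}) be the placements that put book i in its forbidden shelf slot. Any j of these fix j positions, leaving (7−j)! ways to fill the rest, and there are C(2,j) ways to pick which j.
By inclusion–exclusion, the number of valid placements is Σ_{j=0}^{2} (−1)^j C(2,j)·(7−j)!.
Computing: 5040 − 1440 + 120 = 3720.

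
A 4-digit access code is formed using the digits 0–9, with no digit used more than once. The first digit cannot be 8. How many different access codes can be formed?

4536

The first digit has 10−1 = 9 choices (anything except 8).
The remaining 3 digits are filled from the other 9 symbols without repetition: 9 × 8 × 7 = 504.
Total: 9 × 504 = 4536.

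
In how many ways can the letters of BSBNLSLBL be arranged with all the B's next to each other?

Treat the 3 copies of B as a single block. The multiset to arrange is then {BBB, L, L, L, N, S, S}, 7 items in all.
That gives (7)!/(3!·2!) = 420 arrangements.

420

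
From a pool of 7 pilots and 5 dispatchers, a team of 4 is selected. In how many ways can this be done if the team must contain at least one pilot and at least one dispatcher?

Unrestricted: C(12,4) = 495 ways to pick any 4 of the 12.
Selections missing a whole group: no pilots → C(5,4) = 5; no dispatchers → C(7,4) = 35.
Both groups omitted at once is impossible, so 495 − 40 = 455.

455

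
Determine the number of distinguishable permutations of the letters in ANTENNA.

420

The 7 letters of ANTENNA have repeats: A appearing twice and N appearing 3 times.
Dividing 7! = 5040 by 3!·2! = 12 for the repeated letters gives 420.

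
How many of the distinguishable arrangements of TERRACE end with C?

180

Fix C in the last position and arrange the remaining 6 letters.
Those 6 letters have E appearing twice and R appearing twice, giving (6)!/(2!·2!) = 180.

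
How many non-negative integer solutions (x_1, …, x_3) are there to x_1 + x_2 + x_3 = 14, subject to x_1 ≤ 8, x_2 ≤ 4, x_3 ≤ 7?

20

By stars and bars, unrestricted non-negative solutions to x_1+…+x_3 = 14 number C(14+2,2) = 120.
Subtract solutions that violate a single cap (substitute x_i' = x_i − (cap_i+1)): x_1 ≥ 9 gives C(7,2) = 21; x_2 ≥ 5 gives C(11,2) = 55; x_3 ≥ 8 gives C(8,2) = 28. Together 104.
Add back pairs where two caps are both exceeded: 1 + 0 + 3 = 4.
By inclusion–exclusion the count is 120 − 104 + 4 = 20.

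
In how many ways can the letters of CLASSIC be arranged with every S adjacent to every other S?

360

Treat the 2 copies of S as a single block. The multiset to arrange is then {SS, A, C, C, I, L}, 6 items in all.
That gives (6)!/(2!) = 360 arrangements.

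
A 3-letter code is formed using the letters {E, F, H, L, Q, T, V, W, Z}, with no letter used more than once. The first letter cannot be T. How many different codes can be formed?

The first letter has 9−1 = 8 choices (anything except T).
The remaining 2 letters are filled from the other 8 symbols without repetition: 8 × 7 = 56.
Total: 8 × 56 = 448.

448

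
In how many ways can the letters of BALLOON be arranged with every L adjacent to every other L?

Treat the 2 copies of L as a single block. The multiset to arrange is then {LL, A, B, N, O, O}, 6 items in all.
That gives (6)!/(2!) = 360 arrangements.

360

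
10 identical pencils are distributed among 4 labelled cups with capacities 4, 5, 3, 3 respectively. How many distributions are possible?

Ignoring the caps, the number of non-negative solutions to x_1+…+x_4 = 10 is C(13,3) = 286.
Subtract solutions that violate a single cap (substitute x_i' = x_i − (cap_i+1)): x_1 ≥ 5 gives C(8,3) = 56; x_2 ≥ 6 gives C(7,3) = 35; x_3 ≥ 4 gives C(9,3) = 84; x_4 ≥ 4 gives C(9,3) = 84. Together 259.
Add back pairs where two caps are both exceeded: 0 + 4 + 4 + 1 + 1 + 10 = 20.
By inclusion–exclusion the count is 286 − 259 + 20 = 47.

47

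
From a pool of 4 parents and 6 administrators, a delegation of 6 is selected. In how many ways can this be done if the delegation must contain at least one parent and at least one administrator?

209

With no constraint there are C(10,6) = 210 possible selections.
Subtract selections that omit an entire group: no parents → C(6,6) = 1; no administrators → C(4,6) = 0.
Both groups omitted at once is impossible, so 210 − 1 = 209.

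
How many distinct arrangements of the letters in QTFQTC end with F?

30

With the last slot taken by F, it remains to arrange the other 5 letters (QTQTC).
Those 5 letters have Q appearing twice and T appearing twice, giving (5)!/(2!·2!) = 30.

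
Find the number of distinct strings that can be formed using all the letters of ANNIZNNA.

Letter multiplicities in ANNIZNNA: A×2, I×1, N×4, Z×1.
So there are 8! / (4!·2!) = 840 distinguishable arrangements.

840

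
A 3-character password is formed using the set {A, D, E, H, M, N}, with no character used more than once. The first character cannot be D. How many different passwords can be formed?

The first character has 6−1 = 5 choices (anything except D).
The remaining 2 characters are filled from the other 5 symbols without repetition: 5 × 4 = 20.
Total: 5 × 20 = 100.

100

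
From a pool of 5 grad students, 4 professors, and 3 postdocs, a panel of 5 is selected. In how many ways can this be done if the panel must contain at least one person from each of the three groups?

Unrestricted: C(12,5) = 792 ways to pick any 5 of the 12.
Subtract selections that omit an entire group: no grad students → C(7,5) = 21; no professors → C(8,5) = 56; no postdocs → C(9,5) = 126.
Add back selections omitting two groups (i.e. drawn from a single group): C(5,5) + C(4,5) + C(3,5) = 1.
By inclusion–exclusion: 792 − 203 + 1 = 590.

590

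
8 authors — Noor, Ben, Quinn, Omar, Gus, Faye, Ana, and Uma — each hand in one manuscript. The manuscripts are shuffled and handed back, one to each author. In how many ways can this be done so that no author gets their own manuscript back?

Let Aᵢ be the assignments in which author i gets their own manuscript. We want the size of the complement of A₁∪…∪A_8.
By inclusion–exclusion this is Σ_{j=0}^{8} (−1)^j C(8,j)·(8−j)!.
Computing: 40320 − 40320 + 20160 − 6720 + 1680 − 336 + 56 − 8 + 1 = 14833.

14833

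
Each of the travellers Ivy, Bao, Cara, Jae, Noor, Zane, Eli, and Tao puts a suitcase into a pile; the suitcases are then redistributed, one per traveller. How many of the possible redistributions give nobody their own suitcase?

14833

Let Aᵢ be the assignments in which traveller i gets their own suitcase. We want the size of the complement of A₁∪…∪A_8.
By inclusion–exclusion this is Σ_{j=0}^{8} (−1)^j C(8,j)·(8−j)!.
Computing: 40320 − 40320 + 20160 − 6720 + 1680 − 336 + 56 − 8 + 1 = 14833.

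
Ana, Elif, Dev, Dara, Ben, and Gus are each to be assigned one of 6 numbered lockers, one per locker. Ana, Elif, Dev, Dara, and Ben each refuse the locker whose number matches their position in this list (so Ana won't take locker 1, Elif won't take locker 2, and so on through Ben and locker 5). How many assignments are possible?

309

Let Aᵢ (for 1 ≤ i ≤ 5) be the placements that put person i in their forbidden locker. Any j of these fix j positions, leaving (6−j)! ways to fill the rest, and there are C(5,j) ways to pick which j.
By inclusion–exclusion, the number of valid placements is Σ_{j=0}^{5} (−1)^j C(5,j)·(6−j)!.
Computing: 720 − 600 + 240 − 60 + 10 − 1 = 309.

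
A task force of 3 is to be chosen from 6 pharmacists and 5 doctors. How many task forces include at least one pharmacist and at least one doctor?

Total 3-person selections from all 11: C(11,3) = 165.
Selections missing a whole group: no pharmacists → C(5,3) = 10; no doctors → C(6,3) = 20.
Both groups omitted at once is impossible, so 165 − 30 = 135.

135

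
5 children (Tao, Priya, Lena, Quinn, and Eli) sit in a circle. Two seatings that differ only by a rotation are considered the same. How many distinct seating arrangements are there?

Around a circle, 5 distinct people have 5!/5 = (4)! = 24 rotationally distinct seatings.

24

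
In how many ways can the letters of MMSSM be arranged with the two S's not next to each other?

There are 5!/(3!·2!) = 10 arrangements of MMSSM in total.
If the two S's are adjacent, glue them into one block, leaving 4 items to arrange: (4)!/(3!) = 4 ways.
Hence 10 − 4 = 6.

6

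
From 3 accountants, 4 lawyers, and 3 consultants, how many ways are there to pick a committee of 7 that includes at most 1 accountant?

Split by how many accountants are chosen (0 through 1).
Sum: C(3,0)·C(7,7) + C(3,1)·C(7,6) = 1 + 21 = 22.

22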